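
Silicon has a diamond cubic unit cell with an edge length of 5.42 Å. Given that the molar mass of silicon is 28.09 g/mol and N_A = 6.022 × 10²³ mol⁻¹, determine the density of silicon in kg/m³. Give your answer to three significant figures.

2340 kg/m³

A diamond cubic unit cell contains Z = 8 atoms.
Cell volume: a³ = (5.42 Å)³ = (5.420 × 10^-8 cm)³ = 1.592 × 10^-22 cm³.
ρ = Z·M/(N_A·a³) = 8 × 28.09 / (6.022 × 10²³ × 1.592 × 10^-22) = 2.344 g/cm³ = 2340 kg/m³.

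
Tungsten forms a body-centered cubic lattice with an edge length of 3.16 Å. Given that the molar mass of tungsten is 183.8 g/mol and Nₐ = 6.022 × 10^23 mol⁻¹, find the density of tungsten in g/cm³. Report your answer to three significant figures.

A BCC unit cell contains Z = 2 atoms.
Cell volume: a³ = (3.16 Å)³ = (3.160 × 10^-8 cm)³ = 3.155 × 10^-23 cm³.
ρ = Z·M/(N_A·a³) = 2 × 183.8 / (6.022 × 10²³ × 3.155 × 10^-23) = 19.35 g/cm³.

19.3 g/cm³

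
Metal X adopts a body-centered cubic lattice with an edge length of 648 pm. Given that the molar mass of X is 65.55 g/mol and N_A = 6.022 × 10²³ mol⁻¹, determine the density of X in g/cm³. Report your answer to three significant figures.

0.800 g/cm³

A BCC unit cell contains Z = 2 atoms.
Cell volume: a³ = (648 pm)³ = (6.480 × 10^-8 cm)³ = 2.721 × 10^-22 cm³.
ρ = Z·M/(N_A·a³) = 2 × 65.55 / (6.022 × 10²³ × 2.721 × 10^-22) = 0.8001 g/cm³.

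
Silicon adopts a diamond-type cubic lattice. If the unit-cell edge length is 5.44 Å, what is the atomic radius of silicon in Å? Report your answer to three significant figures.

1.18 Å

In a diamond cubic lattice, nearest neighbors lie along the body diagonal with √3·a = 8r.
r = √3·a/8 = 1.7321 × 5.44 / 8 = 1.18 Å.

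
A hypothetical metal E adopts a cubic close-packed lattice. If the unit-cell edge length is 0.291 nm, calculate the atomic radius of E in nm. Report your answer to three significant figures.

0.103 nm

In an FCC lattice, atoms touch along the face diagonal, so √2·a = 4r.
r = √2·a/4 = 1.4142 × 0.291 / 4 = 0.103 nm.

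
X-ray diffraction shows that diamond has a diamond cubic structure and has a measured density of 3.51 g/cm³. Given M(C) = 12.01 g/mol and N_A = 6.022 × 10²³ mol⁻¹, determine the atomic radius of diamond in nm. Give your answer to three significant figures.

0.0773 nm

For a diamond cubic cell (Z = 8), a³ = Z·M/(N_A·ρ) = 8 × 12.01 / (6.022 × 10²³ × 3.510) = 4.546 × 10^-23 cm³, so a = 3.569 × 10^-8 cm = 0.3569 nm.
Nearest neighbors lie along the body diagonal with √3·a = 8r, so r = 0.2165 × a = 0.0773 nm.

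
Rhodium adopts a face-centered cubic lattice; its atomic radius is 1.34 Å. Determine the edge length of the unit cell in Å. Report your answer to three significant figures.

In an FCC lattice, atoms touch along the face diagonal, so √2·a = 4r.
a = 4r/√2 = 4 × 1.34 / 1.4142 = 3.79 Å.

3.79 Å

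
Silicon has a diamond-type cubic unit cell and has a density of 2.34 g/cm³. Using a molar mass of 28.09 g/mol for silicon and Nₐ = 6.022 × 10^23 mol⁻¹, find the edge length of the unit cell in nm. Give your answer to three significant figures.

0.542 nm

With Z = 8 atoms per diamond cubic cell, a³ = Z·M/(N_A·ρ) = 8 × 28.09 / (6.022 × 10²³ × 2.340 g/cm³) = 1.595 × 10^-22 cm³.
a = (1.595 × 10^-22)^(1/3) = 5.423 × 10^-8 cm = 0.542 nm.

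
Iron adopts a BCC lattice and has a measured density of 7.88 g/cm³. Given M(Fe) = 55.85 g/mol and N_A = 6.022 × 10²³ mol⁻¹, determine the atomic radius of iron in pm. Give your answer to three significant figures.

124 pm

For a BCC cell (Z = 2), a³ = Z·M/(N_A·ρ) = 2 × 55.85 / (6.022 × 10²³ × 7.880) = 2.354 × 10^-23 cm³, so a = 2.866 × 10^-8 cm = 286.6 pm.
Atoms touch along the body diagonal, so √3·a = 4r, so r = 0.4330 × a = 124 pm.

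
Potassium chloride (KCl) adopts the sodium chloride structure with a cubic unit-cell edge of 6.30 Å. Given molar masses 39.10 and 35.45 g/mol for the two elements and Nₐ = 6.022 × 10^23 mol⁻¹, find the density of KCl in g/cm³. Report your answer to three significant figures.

1.98 g/cm³

The sodium chloride structure contains Z = 4 formula units per cell; M(KCl) = 39.10 + 35.45 = 74.55 g/mol.
a³ = (6.300 × 10^-8 cm)³ = 2.500 × 10^-22 cm³.
ρ = 4 × 74.55 / (6.022 × 10²³ × 2.500 × 10^-22) = 1.980 g/cm³.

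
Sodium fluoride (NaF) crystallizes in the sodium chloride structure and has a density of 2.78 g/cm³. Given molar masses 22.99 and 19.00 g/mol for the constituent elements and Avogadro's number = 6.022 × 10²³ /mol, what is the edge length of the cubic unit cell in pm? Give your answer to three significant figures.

465 pm

M(NaF) = 41.99 g/mol; Z = 4 formula units per cell.
a³ = Z·M/(N_A·ρ) = 4 × 41.99 / (6.022 × 10²³ × 2.78) = 1.003 × 10^-22 cm³, so a = 4.647 × 10^-8 cm = 465 pm.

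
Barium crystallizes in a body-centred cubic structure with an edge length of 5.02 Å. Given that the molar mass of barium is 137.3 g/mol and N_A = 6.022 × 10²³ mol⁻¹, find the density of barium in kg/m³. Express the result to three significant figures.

3600 kg/m³

A BCC unit cell contains Z = 2 atoms.
Cell volume: a³ = (5.02 Å)³ = (5.020 × 10^-8 cm)³ = 1.265 × 10^-22 cm³.
ρ = Z·M/(N_A·a³) = 2 × 137.3 / (6.022 × 10²³ × 1.265 × 10^-22) = 3.605 g/cm³ = 3600 kg/m³.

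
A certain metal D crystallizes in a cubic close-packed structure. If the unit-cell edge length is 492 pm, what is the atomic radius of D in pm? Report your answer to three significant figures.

174 pm

In an FCC lattice, atoms touch along the face diagonal, so √2·a = 4r.
r = √2·a/4 = 1.4142 × 492 / 4 = 174 pm.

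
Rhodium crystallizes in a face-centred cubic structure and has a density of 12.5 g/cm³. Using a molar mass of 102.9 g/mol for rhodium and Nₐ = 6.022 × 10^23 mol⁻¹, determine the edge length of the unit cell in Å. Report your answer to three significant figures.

3.80 Å

With Z = 4 atoms per FCC cell, a³ = Z·M/(N_A·ρ) = 4 × 102.9 / (6.022 × 10²³ × 12.50 g/cm³) = 5.468 × 10^-23 cm³.
a = (5.468 × 10^-23)^(1/3) = 3.796 × 10^-8 cm = 3.80 Å.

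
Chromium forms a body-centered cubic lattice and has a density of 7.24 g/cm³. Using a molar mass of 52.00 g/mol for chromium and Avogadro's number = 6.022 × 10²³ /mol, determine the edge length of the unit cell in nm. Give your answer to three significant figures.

With Z = 2 atoms per BCC cell, a³ = Z·M/(N_A·ρ) = 2 × 52.00 / (6.022 × 10²³ × 7.240 g/cm³) = 2.385 × 10^-23 cm³.
a = (2.385 × 10^-23)^(1/3) = 2.879 × 10^-8 cm = 0.288 nm.

0.288 nm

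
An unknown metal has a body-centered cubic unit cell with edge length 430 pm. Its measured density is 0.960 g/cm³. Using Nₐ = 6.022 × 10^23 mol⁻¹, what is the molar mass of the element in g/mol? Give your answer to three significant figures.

23.0 g/mol

A BCC cell has Z = 2 atoms; a = 4.300 × 10^-8 cm.
M = ρ·N_A·a³/Z = 0.960 × 6.022 × 10²³ × 7.951 × 10^-23 / 2 = 23.0 g/mol.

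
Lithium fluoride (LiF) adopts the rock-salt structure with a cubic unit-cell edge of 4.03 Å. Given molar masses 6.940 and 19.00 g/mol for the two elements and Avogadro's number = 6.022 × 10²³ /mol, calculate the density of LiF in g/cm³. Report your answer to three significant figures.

2.63 g/cm³

The rock-salt structure contains Z = 4 formula units per cell; M(LiF) = 6.940 + 19.00 = 25.94 g/mol.
a³ = (4.030 × 10^-8 cm)³ = 6.545 × 10^-23 cm³.
ρ = 4 × 25.94 / (6.022 × 10²³ × 6.545 × 10^-23) = 2.633 g/cm³.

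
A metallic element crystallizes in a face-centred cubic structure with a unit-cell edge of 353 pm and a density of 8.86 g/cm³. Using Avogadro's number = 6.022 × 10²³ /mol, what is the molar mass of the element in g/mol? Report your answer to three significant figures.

An FCC cell has Z = 4 atoms; a = 3.530 × 10^-8 cm.
M = ρ·N_A·a³/Z = 8.86 × 6.022 × 10²³ × 4.399 × 10^-23 / 4 = 58.7 g/mol.

58.7 g/mol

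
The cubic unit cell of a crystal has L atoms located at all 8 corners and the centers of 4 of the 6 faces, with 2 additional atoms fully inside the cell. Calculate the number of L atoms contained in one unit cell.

Corner atoms are shared by 8 cells (1/8 each), face atoms by 2 (1/2 each), interior atoms are unshared.
Net atoms = 8 × 1/8 + 4 × 1/2 + 2 = 1 + 2 + 2 = 5.

5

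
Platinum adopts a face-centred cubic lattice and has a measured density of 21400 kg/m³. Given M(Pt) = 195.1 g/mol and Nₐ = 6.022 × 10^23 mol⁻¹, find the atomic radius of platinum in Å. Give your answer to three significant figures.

For an FCC cell (Z = 4), a³ = Z·M/(N_A·ρ) = 4 × 195.1 / (6.022 × 10²³ × 21.40) = 6.056 × 10^-23 cm³, so a = 3.927 × 10^-8 cm = 3.927 Å.
Atoms touch along the face diagonal, so √2·a = 4r, so r = 0.3536 × a = 1.39 Å.

1.39 Å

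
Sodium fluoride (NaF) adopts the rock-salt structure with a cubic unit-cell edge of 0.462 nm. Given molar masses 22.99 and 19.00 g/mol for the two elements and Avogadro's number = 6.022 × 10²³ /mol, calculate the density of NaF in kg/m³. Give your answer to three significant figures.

2830 kg/m³

The rock-salt structure contains Z = 4 formula units per cell; M(NaF) = 22.99 + 19.00 = 41.99 g/mol.
a³ = (4.620 × 10^-8 cm)³ = 9.861 × 10^-23 cm³.
ρ = 4 × 41.99 / (6.022 × 10²³ × 9.861 × 10^-23) = 2.828 g/cm³ = 2830 kg/m³.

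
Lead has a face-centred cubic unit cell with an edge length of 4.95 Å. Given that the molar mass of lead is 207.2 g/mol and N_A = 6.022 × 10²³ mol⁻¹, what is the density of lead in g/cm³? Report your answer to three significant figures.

An FCC unit cell contains Z = 4 atoms.
Cell volume: a³ = (4.95 Å)³ = (4.950 × 10^-8 cm)³ = 1.213 × 10^-22 cm³.
ρ = Z·M/(N_A·a³) = 4 × 207.2 / (6.022 × 10²³ × 1.213 × 10^-22) = 11.35 g/cm³.

11.3 g/cm³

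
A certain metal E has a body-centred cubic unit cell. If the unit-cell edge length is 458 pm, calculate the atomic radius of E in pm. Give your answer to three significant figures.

In a BCC lattice, atoms touch along the body diagonal, so √3·a = 4r.
r = √3·a/4 = 1.7321 × 458 / 4 = 198 pm.

198 pm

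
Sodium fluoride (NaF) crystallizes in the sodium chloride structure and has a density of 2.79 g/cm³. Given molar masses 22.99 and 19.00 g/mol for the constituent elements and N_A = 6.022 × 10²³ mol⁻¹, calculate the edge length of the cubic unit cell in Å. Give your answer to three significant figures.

M(NaF) = 41.99 g/mol; Z = 4 formula units per cell.
a³ = Z·M/(N_A·ρ) = 4 × 41.99 / (6.022 × 10²³ × 2.79) = 9.997 × 10^-23 cm³, so a = 4.641 × 10^-8 cm = 4.64 Å.

4.64 Å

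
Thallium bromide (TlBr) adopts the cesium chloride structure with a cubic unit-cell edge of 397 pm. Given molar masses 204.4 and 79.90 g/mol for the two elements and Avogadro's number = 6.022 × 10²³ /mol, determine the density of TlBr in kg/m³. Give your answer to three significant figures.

The cesium chloride structure contains Z = 1 formula unit per cell; M(TlBr) = 204.4 + 79.90 = 284.3 g/mol.
a³ = (3.970 × 10^-8 cm)³ = 6.257 × 10^-23 cm³.
ρ = 1 × 284.3 / (6.022 × 10²³ × 6.257 × 10^-23) = 7.545 g/cm³ = 7550 kg/m³.

7550 kg/m³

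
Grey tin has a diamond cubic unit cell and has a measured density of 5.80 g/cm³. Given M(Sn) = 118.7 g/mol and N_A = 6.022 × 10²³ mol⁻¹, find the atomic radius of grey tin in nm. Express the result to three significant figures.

For a diamond cubic cell (Z = 8), a³ = Z·M/(N_A·ρ) = 8 × 118.7 / (6.022 × 10²³ × 5.800) = 2.719 × 10^-22 cm³, so a = 6.478 × 10^-8 cm = 0.6478 nm.
Nearest neighbors lie along the body diagonal with √3·a = 8r, so r = 0.2165 × a = 0.140 nm.

0.140 nm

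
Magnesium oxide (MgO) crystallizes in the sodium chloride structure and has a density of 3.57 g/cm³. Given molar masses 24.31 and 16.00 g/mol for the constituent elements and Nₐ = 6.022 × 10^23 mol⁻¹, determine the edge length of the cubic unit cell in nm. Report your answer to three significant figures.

M(MgO) = 40.31 g/mol; Z = 4 formula units per cell.
a³ = Z·M/(N_A·ρ) = 4 × 40.31 / (6.022 × 10²³ × 3.57) = 7.500 × 10^-23 cm³, so a = 4.217 × 10^-8 cm = 0.422 nm.

0.422 nm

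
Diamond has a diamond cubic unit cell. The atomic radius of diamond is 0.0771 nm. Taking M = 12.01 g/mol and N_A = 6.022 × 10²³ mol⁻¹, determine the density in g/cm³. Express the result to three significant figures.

In a diamond cubic lattice, nearest neighbors lie along the body diagonal with √3·a = 8r, giving a = 0.3561 nm = 3.561 × 10^-8 cm.
With Z = 8, ρ = Z·M/(N_A·a³) = 8 × 12.01 / (6.022 × 10²³ × 4.516 × 10^-23) = 3.533 g/cm³.

3.53 g/cm³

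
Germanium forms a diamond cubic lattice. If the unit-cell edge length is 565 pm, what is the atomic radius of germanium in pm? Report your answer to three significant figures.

122 pm

In a diamond cubic lattice, nearest neighbors lie along the body diagonal with √3·a = 8r.
r = √3·a/8 = 1.7321 × 565 / 8 = 122 pm.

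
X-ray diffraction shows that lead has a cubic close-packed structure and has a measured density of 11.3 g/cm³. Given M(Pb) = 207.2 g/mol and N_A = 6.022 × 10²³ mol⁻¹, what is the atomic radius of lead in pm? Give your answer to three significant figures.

175 pm

For an FCC cell (Z = 4), a³ = Z·M/(N_A·ρ) = 4 × 207.2 / (6.022 × 10²³ × 11.30) = 1.218 × 10^-22 cm³, so a = 4.957 × 10^-8 cm = 495.7 pm.
Atoms touch along the face diagonal, so √2·a = 4r, so r = 0.3536 × a = 175 pm.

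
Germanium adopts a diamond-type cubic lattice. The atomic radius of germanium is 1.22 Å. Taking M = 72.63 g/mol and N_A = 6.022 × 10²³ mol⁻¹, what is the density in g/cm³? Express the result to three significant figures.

In a diamond cubic lattice, nearest neighbors lie along the body diagonal with √3·a = 8r, giving a = 5.635 Å = 5.635 × 10^-8 cm.
With Z = 8, ρ = Z·M/(N_A·a³) = 8 × 72.63 / (6.022 × 10²³ × 1.789 × 10^-22) = 5.393 g/cm³.

5.39 g/cm³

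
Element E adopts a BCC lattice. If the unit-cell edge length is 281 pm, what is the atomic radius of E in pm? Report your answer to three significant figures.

122 pm

In a BCC lattice, atoms touch along the body diagonal, so √3·a = 4r.
r = √3·a/4 = 1.7321 × 281 / 4 = 122 pm.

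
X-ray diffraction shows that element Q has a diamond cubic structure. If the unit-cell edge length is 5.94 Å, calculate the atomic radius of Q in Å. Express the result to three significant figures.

In a diamond cubic lattice, nearest neighbors lie along the body diagonal with √3·a = 8r.
r = √3·a/8 = 1.7321 × 5.94 / 8 = 1.29 Å.

1.29 Å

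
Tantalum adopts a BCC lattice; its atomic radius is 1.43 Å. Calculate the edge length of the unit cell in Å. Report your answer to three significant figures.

In a BCC lattice, atoms touch along the body diagonal, so √3·a = 4r.
a = 4r/√3 = 4 × 1.43 / 1.7321 = 3.30 Å.

3.30 Å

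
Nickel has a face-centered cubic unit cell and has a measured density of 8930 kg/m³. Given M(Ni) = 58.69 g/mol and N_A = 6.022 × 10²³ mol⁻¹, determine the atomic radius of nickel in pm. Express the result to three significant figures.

124 pm

For an FCC cell (Z = 4), a³ = Z·M/(N_A·ρ) = 4 × 58.69 / (6.022 × 10²³ × 8.930) = 4.365 × 10^-23 cm³, so a = 3.521 × 10^-8 cm = 352.1 pm.
Atoms touch along the face diagonal, so √2·a = 4r, so r = 0.3536 × a = 124 pm.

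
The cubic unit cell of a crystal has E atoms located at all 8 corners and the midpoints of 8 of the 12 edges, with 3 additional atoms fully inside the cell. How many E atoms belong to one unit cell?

Corner atoms are shared by 8 cells (1/8 each), edge atoms by 4 (1/4 each), interior atoms are unshared.
Net atoms = 8 × 1/8 + 8 × 1/4 + 3 = 1 + 2 + 3 = 6.

6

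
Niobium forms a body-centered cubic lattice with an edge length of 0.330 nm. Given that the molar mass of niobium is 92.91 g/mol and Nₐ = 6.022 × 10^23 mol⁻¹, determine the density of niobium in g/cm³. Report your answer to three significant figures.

A BCC unit cell contains Z = 2 atoms.
Cell volume: a³ = (0.330 nm)³ = (3.300 × 10^-8 cm)³ = 3.594 × 10^-23 cm³.
ρ = Z·M/(N_A·a³) = 2 × 92.91 / (6.022 × 10²³ × 3.594 × 10^-23) = 8.586 g/cm³.

8.59 g/cm³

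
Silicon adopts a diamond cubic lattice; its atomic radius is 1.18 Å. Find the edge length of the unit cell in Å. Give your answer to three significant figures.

In a diamond cubic lattice, nearest neighbors lie along the body diagonal with √3·a = 8r.
a = 8r/√3 = 8 × 1.18 / 1.7321 = 5.45 Å.

5.45 Å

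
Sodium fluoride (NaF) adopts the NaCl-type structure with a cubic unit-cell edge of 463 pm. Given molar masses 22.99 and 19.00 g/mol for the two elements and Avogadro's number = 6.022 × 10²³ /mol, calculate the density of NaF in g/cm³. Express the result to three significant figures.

The NaCl-type structure contains Z = 4 formula units per cell; M(NaF) = 22.99 + 19.00 = 41.99 g/mol.
a³ = (4.630 × 10^-8 cm)³ = 9.925 × 10^-23 cm³.
ρ = 4 × 41.99 / (6.022 × 10²³ × 9.925 × 10^-23) = 2.810 g/cm³.

2.81 g/cm³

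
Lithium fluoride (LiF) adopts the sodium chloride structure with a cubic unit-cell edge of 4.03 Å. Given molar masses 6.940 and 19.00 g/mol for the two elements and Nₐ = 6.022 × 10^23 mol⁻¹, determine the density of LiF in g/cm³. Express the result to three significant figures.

The sodium chloride structure contains Z = 4 formula units per cell; M(LiF) = 6.940 + 19.00 = 25.94 g/mol.
a³ = (4.030 × 10^-8 cm)³ = 6.545 × 10^-23 cm³.
ρ = 4 × 25.94 / (6.022 × 10²³ × 6.545 × 10^-23) = 2.633 g/cm³.

2.63 g/cm³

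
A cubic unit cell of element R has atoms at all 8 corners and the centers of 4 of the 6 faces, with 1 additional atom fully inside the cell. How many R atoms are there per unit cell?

4

Corner atoms are shared by 8 cells (1/8 each), face atoms by 2 (1/2 each), interior atoms are unshared.
Net atoms = 8 × 1/8 + 4 × 1/2 + 1 = 1 + 2 + 1 = 4.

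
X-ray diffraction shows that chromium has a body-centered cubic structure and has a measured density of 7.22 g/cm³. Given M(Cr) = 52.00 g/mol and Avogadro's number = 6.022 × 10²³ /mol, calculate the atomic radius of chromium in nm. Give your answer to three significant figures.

For a BCC cell (Z = 2), a³ = Z·M/(N_A·ρ) = 2 × 52.00 / (6.022 × 10²³ × 7.220) = 2.392 × 10^-23 cm³, so a = 2.881 × 10^-8 cm = 0.2881 nm.
Atoms touch along the body diagonal, so √3·a = 4r, so r = 0.4330 × a = 0.125 nm.

0.125 nm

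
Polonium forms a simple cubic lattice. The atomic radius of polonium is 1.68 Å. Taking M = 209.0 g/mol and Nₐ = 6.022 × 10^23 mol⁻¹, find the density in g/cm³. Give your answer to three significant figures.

In a simple cubic lattice, atoms touch along the cell edge, so a = 2r, giving a = 3.360 Å = 3.360 × 10^-8 cm.
With Z = 1, ρ = Z·M/(N_A·a³) = 1 × 209.0 / (6.022 × 10²³ × 3.793 × 10^-23) = 9.149 g/cm³.

9.15 g/cm³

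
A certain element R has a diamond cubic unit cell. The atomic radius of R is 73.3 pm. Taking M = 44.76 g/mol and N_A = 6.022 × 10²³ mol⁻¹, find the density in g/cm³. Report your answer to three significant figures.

In a diamond cubic lattice, nearest neighbors lie along the body diagonal with √3·a = 8r, giving a = 338.6 pm = 3.386 × 10^-8 cm.
With Z = 8, ρ = Z·M/(N_A·a³) = 8 × 44.76 / (6.022 × 10²³ × 3.881 × 10^-23) = 15.32 g/cm³.

15.3 g/cm³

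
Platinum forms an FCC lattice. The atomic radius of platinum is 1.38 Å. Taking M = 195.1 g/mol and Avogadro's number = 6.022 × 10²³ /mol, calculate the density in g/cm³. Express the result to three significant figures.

In an FCC lattice, atoms touch along the face diagonal, so √2·a = 4r, giving a = 3.903 Å = 3.903 × 10^-8 cm.
With Z = 4, ρ = Z·M/(N_A·a³) = 4 × 195.1 / (6.022 × 10²³ × 5.947 × 10^-23) = 21.79 g/cm³.

21.8 g/cm³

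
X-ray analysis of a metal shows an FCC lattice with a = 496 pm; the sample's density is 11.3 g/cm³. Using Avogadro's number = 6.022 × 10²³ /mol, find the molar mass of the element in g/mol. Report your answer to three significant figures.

208 g/mol

An FCC cell has Z = 4 atoms; a = 4.960 × 10^-8 cm.
M = ρ·N_A·a³/Z = 11.3 × 6.022 × 10²³ × 1.220 × 10^-22 / 4 = 208 g/mol.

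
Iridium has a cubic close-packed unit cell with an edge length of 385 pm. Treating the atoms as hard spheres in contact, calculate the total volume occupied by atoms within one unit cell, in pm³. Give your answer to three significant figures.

4.23 × 10^7 pm³

In an FCC lattice atoms touch along the face diagonal, so √2·a = 4r, so r = 0.3536a = 136.1 pm.
V_atoms = Z × (4/3)πr³ = 4 × (4/3)π × (136.1)³ = 4.23 × 10^7 pm³.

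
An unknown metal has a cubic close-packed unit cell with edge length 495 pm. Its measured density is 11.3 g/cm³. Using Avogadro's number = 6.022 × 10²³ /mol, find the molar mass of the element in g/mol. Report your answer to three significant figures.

An FCC cell has Z = 4 atoms; a = 4.950 × 10^-8 cm.
M = ρ·N_A·a³/Z = 11.3 × 6.022 × 10²³ × 1.213 × 10^-22 / 4 = 206 g/mol.

206 g/mol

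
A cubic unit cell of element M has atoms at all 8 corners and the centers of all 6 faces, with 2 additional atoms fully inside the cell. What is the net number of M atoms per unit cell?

6

Corner atoms are shared by 8 cells (1/8 each), face atoms by 2 (1/2 each), interior atoms are unshared.
Net atoms = 8 × 1/8 + 6 × 1/2 + 2 = 1 + 3 + 2 = 6.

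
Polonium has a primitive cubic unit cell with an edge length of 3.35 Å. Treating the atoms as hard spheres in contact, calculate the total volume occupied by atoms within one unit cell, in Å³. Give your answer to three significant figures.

In a simple cubic lattice atoms touch along the cell edge, so a = 2r, so r = 0.5000a = 1.675 Å.
V_atoms = Z × (4/3)πr³ = 1 × (4/3)π × (1.675)³ = 19.7 Å³.

19.7 Å³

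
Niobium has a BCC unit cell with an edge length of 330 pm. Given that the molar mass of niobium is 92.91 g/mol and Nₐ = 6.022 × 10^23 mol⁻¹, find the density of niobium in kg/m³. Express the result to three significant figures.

A BCC unit cell contains Z = 2 atoms.
Cell volume: a³ = (330 pm)³ = (3.300 × 10^-8 cm)³ = 3.594 × 10^-23 cm³.
ρ = Z·M/(N_A·a³) = 2 × 92.91 / (6.022 × 10²³ × 3.594 × 10^-23) = 8.586 g/cm³ = 8590 kg/m³.

8590 kg/m³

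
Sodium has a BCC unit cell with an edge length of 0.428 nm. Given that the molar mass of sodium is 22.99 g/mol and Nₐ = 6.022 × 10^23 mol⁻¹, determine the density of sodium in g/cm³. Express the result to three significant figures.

A BCC unit cell contains Z = 2 atoms.
Cell volume: a³ = (0.428 nm)³ = (4.280 × 10^-8 cm)³ = 7.840 × 10^-23 cm³.
ρ = Z·M/(N_A·a³) = 2 × 22.99 / (6.022 × 10²³ × 7.840 × 10^-23) = 0.9739 g/cm³.

0.974 g/cm³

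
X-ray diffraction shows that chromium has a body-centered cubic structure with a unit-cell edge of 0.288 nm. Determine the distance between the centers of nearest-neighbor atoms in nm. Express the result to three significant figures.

0.249 nm

In a BCC structure, atoms touch along the body diagonal, so √3·a = 4r; the nearest-neighbor distance equals 2r = 0.8660·a.
d = 0.8660 × 0.288 = 0.249 nm.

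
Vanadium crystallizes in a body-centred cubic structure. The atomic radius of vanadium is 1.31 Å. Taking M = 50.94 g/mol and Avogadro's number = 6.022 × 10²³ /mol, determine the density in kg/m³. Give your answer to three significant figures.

In a BCC lattice, atoms touch along the body diagonal, so √3·a = 4r, giving a = 3.025 Å = 3.025 × 10^-8 cm.
With Z = 2, ρ = Z·M/(N_A·a³) = 2 × 50.94 / (6.022 × 10²³ × 2.769 × 10^-23) = 6.110 g/cm³ = 6110 kg/m³.

6110 kg/m³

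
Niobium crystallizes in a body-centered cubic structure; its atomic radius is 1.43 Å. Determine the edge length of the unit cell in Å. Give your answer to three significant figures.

In a BCC lattice, atoms touch along the body diagonal, so √3·a = 4r.
a = 4r/√3 = 4 × 1.43 / 1.7321 = 3.30 Å.

3.30 Å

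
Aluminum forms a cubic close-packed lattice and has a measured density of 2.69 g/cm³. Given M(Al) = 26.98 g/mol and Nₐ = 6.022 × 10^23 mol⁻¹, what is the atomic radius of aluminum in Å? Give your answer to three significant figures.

For an FCC cell (Z = 4), a³ = Z·M/(N_A·ρ) = 4 × 26.98 / (6.022 × 10²³ × 2.690) = 6.662 × 10^-23 cm³, so a = 4.054 × 10^-8 cm = 4.054 Å.
Atoms touch along the face diagonal, so √2·a = 4r, so r = 0.3536 × a = 1.43 Å.

1.43 Å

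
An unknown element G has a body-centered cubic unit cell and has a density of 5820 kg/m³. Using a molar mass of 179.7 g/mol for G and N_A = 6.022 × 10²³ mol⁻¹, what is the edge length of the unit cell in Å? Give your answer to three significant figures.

4.68 Å

With Z = 2 atoms per BCC cell, a³ = Z·M/(N_A·ρ) = 2 × 179.7 / (6.022 × 10²³ × 5.820 g/cm³) = 1.025 × 10^-22 cm³.
a = (1.025 × 10^-22)^(1/3) = 4.681 × 10^-8 cm = 4.68 Å.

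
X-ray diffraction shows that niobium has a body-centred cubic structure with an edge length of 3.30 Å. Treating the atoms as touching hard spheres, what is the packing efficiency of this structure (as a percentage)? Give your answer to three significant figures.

In a BCC lattice atoms touch along the body diagonal, so √3·a = 4r, so r = 0.4330a = 1.429 Å.
Packing fraction = Z·(4/3)πr³ / a³ = 2 × (4/3)π × (1.429)³ / (3.30)³ = 0.6802 = 68.0%.

68.0%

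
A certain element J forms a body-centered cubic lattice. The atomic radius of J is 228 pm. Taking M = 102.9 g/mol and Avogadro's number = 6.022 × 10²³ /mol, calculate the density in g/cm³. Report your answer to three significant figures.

In a BCC lattice, atoms touch along the body diagonal, so √3·a = 4r, giving a = 526.5 pm = 5.265 × 10^-8 cm.
With Z = 2, ρ = Z·M/(N_A·a³) = 2 × 102.9 / (6.022 × 10²³ × 1.460 × 10^-22) = 2.341 g/cm³.

2.34 g/cm³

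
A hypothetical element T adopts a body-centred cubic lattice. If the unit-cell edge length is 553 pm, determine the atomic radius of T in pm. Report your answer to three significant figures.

In a BCC lattice, atoms touch along the body diagonal, so √3·a = 4r.
r = √3·a/4 = 1.7321 × 553 / 4 = 239 pm.

239 pm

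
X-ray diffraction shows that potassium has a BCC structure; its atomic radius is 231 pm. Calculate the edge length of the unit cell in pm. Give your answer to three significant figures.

533 pm

In a BCC lattice, atoms touch along the body diagonal, so √3·a = 4r.
a = 4r/√3 = 4 × 231 / 1.7321 = 533 pm.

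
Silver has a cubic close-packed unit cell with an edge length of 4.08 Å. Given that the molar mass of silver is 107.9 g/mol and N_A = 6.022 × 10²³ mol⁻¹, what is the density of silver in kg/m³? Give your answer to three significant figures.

10600 kg/m³

An FCC unit cell contains Z = 4 atoms.
Cell volume: a³ = (4.08 Å)³ = (4.080 × 10^-8 cm)³ = 6.792 × 10^-23 cm³.
ρ = Z·M/(N_A·a³) = 4 × 107.9 / (6.022 × 10²³ × 6.792 × 10^-23) = 10.55 g/cm³ = 10600 kg/m³.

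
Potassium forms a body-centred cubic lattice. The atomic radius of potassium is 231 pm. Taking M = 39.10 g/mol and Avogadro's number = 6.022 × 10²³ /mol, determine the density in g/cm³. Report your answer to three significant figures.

In a BCC lattice, atoms touch along the body diagonal, so √3·a = 4r, giving a = 533.5 pm = 5.335 × 10^-8 cm.
With Z = 2, ρ = Z·M/(N_A·a³) = 2 × 39.10 / (6.022 × 10²³ × 1.518 × 10^-22) = 0.8553 g/cm³.

0.855 g/cm³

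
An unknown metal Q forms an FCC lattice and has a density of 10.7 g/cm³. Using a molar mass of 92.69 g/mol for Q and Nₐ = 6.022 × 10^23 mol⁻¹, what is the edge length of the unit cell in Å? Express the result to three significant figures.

3.86 Å

With Z = 4 atoms per FCC cell, a³ = Z·M/(N_A·ρ) = 4 × 92.69 / (6.022 × 10²³ × 10.70 g/cm³) = 5.754 × 10^-23 cm³.
a = (5.754 × 10^-23)^(1/3) = 3.861 × 10^-8 cm = 3.86 Å.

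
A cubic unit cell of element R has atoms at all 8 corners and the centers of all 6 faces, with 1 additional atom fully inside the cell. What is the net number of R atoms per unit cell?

Corner atoms are shared by 8 cells (1/8 each), face atoms by 2 (1/2 each), interior atoms are unshared.
Net atoms = 8 × 1/8 + 6 × 1/2 + 1 = 1 + 3 + 1 = 5.

5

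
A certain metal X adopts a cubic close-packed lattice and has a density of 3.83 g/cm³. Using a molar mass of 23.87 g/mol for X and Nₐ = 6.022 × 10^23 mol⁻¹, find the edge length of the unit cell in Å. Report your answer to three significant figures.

3.46 Å

With Z = 4 atoms per FCC cell, a³ = Z·M/(N_A·ρ) = 4 × 23.87 / (6.022 × 10²³ × 3.830 g/cm³) = 4.140 × 10^-23 cm³.
a = (4.140 × 10^-23)^(1/3) = 3.459 × 10^-8 cm = 3.46 Å.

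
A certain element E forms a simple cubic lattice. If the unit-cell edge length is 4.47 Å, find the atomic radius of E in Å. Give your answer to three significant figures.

In a simple cubic lattice, atoms touch along the cell edge, so a = 2r.
r = a/2 = 4.47/2 = 2.24 Å.

2.24 Å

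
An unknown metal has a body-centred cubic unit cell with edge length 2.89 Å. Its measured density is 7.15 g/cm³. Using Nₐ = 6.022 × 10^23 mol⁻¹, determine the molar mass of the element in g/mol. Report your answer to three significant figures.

52.0 g/mol

A BCC cell has Z = 2 atoms; a = 2.890 × 10^-8 cm.
M = ρ·N_A·a³/Z = 7.15 × 6.022 × 10²³ × 2.414 × 10^-23 / 2 = 52.0 g/mol.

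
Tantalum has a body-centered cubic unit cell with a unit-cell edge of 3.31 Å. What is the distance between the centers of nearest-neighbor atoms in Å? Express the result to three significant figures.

2.87 Å

In a BCC structure, atoms touch along the body diagonal, so √3·a = 4r; the nearest-neighbor distance equals 2r = 0.8660·a.
d = 0.8660 × 3.31 = 2.87 Å.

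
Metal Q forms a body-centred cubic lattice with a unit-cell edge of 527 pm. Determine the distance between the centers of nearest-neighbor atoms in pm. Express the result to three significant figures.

In a BCC structure, atoms touch along the body diagonal, so √3·a = 4r; the nearest-neighbor distance equals 2r = 0.8660·a.
d = 0.8660 × 527 = 456 pm.

456 pm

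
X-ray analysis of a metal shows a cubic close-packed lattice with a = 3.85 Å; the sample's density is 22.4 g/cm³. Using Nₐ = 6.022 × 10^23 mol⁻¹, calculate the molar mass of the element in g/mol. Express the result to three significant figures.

192 g/mol

An FCC cell has Z = 4 atoms; a = 3.850 × 10^-8 cm.
M = ρ·N_A·a³/Z = 22.4 × 6.022 × 10²³ × 5.707 × 10^-23 / 4 = 192 g/mol.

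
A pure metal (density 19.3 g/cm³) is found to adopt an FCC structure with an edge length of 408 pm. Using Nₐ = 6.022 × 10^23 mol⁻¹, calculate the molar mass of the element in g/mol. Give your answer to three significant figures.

197 g/mol

An FCC cell has Z = 4 atoms; a = 4.080 × 10^-8 cm.
M = ρ·N_A·a³/Z = 19.3 × 6.022 × 10²³ × 6.792 × 10^-23 / 4 = 197 g/mol.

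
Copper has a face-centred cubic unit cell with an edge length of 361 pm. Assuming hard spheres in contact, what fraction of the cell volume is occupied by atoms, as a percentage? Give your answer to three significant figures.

In an FCC lattice atoms touch along the face diagonal, so √2·a = 4r, so r = 0.3536a = 127.6 pm.
Packing fraction = Z·(4/3)πr³ / a³ = 4 × (4/3)π × (127.6)³ / (361)³ = 0.7405 = 74.0%.

74.0%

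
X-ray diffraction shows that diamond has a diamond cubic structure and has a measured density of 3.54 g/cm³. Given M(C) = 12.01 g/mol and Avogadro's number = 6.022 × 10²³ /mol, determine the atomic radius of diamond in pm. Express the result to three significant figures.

For a diamond cubic cell (Z = 8), a³ = Z·M/(N_A·ρ) = 8 × 12.01 / (6.022 × 10²³ × 3.540) = 4.507 × 10^-23 cm³, so a = 3.559 × 10^-8 cm = 355.9 pm.
Nearest neighbors lie along the body diagonal with √3·a = 8r, so r = 0.2165 × a = 77.0 pm.

77.0 pm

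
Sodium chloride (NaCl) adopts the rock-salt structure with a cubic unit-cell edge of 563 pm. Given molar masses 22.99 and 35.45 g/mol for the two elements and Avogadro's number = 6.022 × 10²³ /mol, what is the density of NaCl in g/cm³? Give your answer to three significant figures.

2.18 g/cm³

The rock-salt structure contains Z = 4 formula units per cell; M(NaCl) = 22.99 + 35.45 = 58.44 g/mol.
a³ = (5.630 × 10^-8 cm)³ = 1.785 × 10^-22 cm³.
ρ = 4 × 58.44 / (6.022 × 10²³ × 1.785 × 10^-22) = 2.175 g/cm³.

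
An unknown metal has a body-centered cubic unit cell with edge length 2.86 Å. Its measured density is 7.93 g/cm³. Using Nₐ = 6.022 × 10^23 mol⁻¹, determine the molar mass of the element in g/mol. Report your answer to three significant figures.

55.9 g/mol

A BCC cell has Z = 2 atoms; a = 2.860 × 10^-8 cm.
M = ρ·N_A·a³/Z = 7.93 × 6.022 × 10²³ × 2.339 × 10^-23 / 2 = 55.9 g/mol.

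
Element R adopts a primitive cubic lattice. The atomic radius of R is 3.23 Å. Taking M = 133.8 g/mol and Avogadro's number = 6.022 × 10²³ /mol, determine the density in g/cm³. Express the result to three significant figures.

In a simple cubic lattice, atoms touch along the cell edge, so a = 2r, giving a = 6.460 Å = 6.460 × 10^-8 cm.
With Z = 1, ρ = Z·M/(N_A·a³) = 1 × 133.8 / (6.022 × 10²³ × 2.696 × 10^-22) = 0.8242 g/cm³.

0.824 g/cm³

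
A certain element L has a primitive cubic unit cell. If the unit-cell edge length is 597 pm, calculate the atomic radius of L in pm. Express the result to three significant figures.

299 pm

In a simple cubic lattice, atoms touch along the cell edge, so a = 2r.
r = a/2 = 597/2 = 299 pm.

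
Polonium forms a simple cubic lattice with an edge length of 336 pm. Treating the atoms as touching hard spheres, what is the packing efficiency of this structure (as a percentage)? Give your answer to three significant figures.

In a simple cubic lattice atoms touch along the cell edge, so a = 2r, so r = 0.5000a = 168.0 pm.
Packing fraction = Z·(4/3)πr³ / a³ = 1 × (4/3)π × (168.0)³ / (336)³ = 0.5236 = 52.4%.

52.4%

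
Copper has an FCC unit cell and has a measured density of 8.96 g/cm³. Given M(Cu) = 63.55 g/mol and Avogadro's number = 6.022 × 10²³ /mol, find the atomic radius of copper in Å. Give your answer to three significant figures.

1.28 Å

For an FCC cell (Z = 4), a³ = Z·M/(N_A·ρ) = 4 × 63.55 / (6.022 × 10²³ × 8.960) = 4.711 × 10^-23 cm³, so a = 3.612 × 10^-8 cm = 3.612 Å.
Atoms touch along the face diagonal, so √2·a = 4r, so r = 0.3536 × a = 1.28 Å.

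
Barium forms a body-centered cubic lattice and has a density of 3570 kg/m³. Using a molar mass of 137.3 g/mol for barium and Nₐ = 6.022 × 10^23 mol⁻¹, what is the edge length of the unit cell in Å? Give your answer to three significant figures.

With Z = 2 atoms per BCC cell, a³ = Z·M/(N_A·ρ) = 2 × 137.3 / (6.022 × 10²³ × 3.570 g/cm³) = 1.277 × 10^-22 cm³.
a = (1.277 × 10^-22)^(1/3) = 5.036 × 10^-8 cm = 5.04 Å.

5.04 Å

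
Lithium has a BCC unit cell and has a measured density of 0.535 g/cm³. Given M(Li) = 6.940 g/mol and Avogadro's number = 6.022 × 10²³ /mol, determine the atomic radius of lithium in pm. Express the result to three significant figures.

For a BCC cell (Z = 2), a³ = Z·M/(N_A·ρ) = 2 × 6.940 / (6.022 × 10²³ × 0.5350) = 4.308 × 10^-23 cm³, so a = 3.506 × 10^-8 cm = 350.6 pm.
Atoms touch along the body diagonal, so √3·a = 4r, so r = 0.4330 × a = 152 pm.

152 pm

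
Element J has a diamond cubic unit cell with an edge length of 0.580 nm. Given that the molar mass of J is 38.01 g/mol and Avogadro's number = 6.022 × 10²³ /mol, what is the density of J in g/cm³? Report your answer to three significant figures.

2.59 g/cm³

A diamond cubic unit cell contains Z = 8 atoms.
Cell volume: a³ = (0.580 nm)³ = (5.800 × 10^-8 cm)³ = 1.951 × 10^-22 cm³.
ρ = Z·M/(N_A·a³) = 8 × 38.01 / (6.022 × 10²³ × 1.951 × 10^-22) = 2.588 g/cm³.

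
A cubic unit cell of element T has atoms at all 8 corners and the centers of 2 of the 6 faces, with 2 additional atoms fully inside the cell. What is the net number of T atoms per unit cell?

Corner atoms are shared by 8 cells (1/8 each), face atoms by 2 (1/2 each), interior atoms are unshared.
Net atoms = 8 × 1/8 + 2 × 1/2 + 2 = 1 + 1 + 2 = 4.

4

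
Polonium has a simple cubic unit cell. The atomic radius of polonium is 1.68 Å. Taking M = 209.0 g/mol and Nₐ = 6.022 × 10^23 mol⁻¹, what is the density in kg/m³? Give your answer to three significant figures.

In a simple cubic lattice, atoms touch along the cell edge, so a = 2r, giving a = 3.360 Å = 3.360 × 10^-8 cm.
With Z = 1, ρ = Z·M/(N_A·a³) = 1 × 209.0 / (6.022 × 10²³ × 3.793 × 10^-23) = 9.149 g/cm³ = 9150 kg/m³.

9150 kg/m³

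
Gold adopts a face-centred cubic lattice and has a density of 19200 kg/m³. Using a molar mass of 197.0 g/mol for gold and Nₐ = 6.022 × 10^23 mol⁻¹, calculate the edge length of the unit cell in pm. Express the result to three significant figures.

408 pm

With Z = 4 atoms per FCC cell, a³ = Z·M/(N_A·ρ) = 4 × 197.0 / (6.022 × 10²³ × 19.20 g/cm³) = 6.815 × 10^-23 cm³.
a = (6.815 × 10^-23)^(1/3) = 4.085 × 10^-8 cm = 408 pm.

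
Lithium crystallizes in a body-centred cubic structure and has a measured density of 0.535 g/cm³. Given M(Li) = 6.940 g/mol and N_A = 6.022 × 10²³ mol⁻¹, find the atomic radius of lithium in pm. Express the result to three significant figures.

For a BCC cell (Z = 2), a³ = Z·M/(N_A·ρ) = 2 × 6.940 / (6.022 × 10²³ × 0.5350) = 4.308 × 10^-23 cm³, so a = 3.506 × 10^-8 cm = 350.6 pm.
Atoms touch along the body diagonal, so √3·a = 4r, so r = 0.4330 × a = 152 pm.

152 pm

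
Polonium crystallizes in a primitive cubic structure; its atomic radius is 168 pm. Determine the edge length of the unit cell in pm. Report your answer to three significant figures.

336 pm

In a simple cubic lattice, atoms touch along the cell edge, so a = 2r.
a = 2r = 2 × 168 = 336 pm.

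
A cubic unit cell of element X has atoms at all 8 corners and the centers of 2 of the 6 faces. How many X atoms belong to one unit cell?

Corner atoms are shared by 8 cells (1/8 each), face atoms by 2 (1/2 each).
Net atoms = 8 × 1/8 + 2 × 1/2 = 1 + 1 = 2.

2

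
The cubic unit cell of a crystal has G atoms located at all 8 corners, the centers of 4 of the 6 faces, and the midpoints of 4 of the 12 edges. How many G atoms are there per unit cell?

4

Corner atoms are shared by 8 cells (1/8 each), face atoms by 2 (1/2 each), edge atoms by 4 (1/4 each).
Net atoms = 8 × 1/8 + 4 × 1/2 + 4 × 1/4 = 1 + 2 + 1 = 4.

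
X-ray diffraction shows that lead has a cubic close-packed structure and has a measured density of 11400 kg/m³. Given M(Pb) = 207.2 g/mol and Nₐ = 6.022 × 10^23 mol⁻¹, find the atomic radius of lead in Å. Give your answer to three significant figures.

For an FCC cell (Z = 4), a³ = Z·M/(N_A·ρ) = 4 × 207.2 / (6.022 × 10²³ × 11.40) = 1.207 × 10^-22 cm³, so a = 4.942 × 10^-8 cm = 4.942 Å.
Atoms touch along the face diagonal, so √2·a = 4r, so r = 0.3536 × a = 1.75 Å.

1.75 Å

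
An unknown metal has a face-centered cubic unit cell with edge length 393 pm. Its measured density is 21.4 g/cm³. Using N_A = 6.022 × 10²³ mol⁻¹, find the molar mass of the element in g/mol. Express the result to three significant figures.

An FCC cell has Z = 4 atoms; a = 3.930 × 10^-8 cm.
M = ρ·N_A·a³/Z = 21.4 × 6.022 × 10²³ × 6.070 × 10^-23 / 4 = 196 g/mol.

196 g/mol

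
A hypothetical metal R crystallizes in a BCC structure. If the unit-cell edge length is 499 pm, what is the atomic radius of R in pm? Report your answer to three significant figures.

216 pm

In a BCC lattice, atoms touch along the body diagonal, so √3·a = 4r.
r = √3·a/4 = 1.7321 × 499 / 4 = 216 pm.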